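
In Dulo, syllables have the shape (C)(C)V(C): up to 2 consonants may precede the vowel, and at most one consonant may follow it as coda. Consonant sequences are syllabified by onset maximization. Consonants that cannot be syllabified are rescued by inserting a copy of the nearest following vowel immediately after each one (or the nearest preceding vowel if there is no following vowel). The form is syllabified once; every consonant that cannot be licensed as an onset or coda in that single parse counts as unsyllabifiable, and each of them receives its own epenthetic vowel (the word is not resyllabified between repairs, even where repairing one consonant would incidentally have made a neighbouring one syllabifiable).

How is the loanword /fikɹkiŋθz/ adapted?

Syllabifying with onset maximization leaves /θ/, /z/ stranded (at most one coda consonant is licensed; onsets may contain at most 2 consonants).
Inserting the epenthetic vowel yields /θ/ → /θi/, /z/ → /zi/.

fikɹkiŋθizi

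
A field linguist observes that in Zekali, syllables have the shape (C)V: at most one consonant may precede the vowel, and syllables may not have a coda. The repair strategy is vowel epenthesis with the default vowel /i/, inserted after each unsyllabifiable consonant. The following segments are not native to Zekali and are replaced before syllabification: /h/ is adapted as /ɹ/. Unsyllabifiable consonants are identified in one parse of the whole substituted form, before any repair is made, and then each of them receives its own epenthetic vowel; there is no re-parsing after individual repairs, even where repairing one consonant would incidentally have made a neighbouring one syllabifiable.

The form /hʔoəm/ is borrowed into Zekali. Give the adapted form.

Substitution: /h/ → /ɹ/, giving /ɹʔoəm/.
Under (C)V, the unsyllabifiable consonants are /ɹ/, /m/ (no codas are permitted; onsets are limited to one consonant).
Epenthesis after each stranded consonant: /ɹ/ → /ɹi/, /m/ → /mi/.

ɹiʔoəmi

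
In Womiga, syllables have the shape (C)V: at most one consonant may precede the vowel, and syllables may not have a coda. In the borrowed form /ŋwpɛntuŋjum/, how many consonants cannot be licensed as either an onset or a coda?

5

Under (C)V, the unsyllabifiable consonants are /ŋ/, /w/, /n/, /ŋ/, /m/ (no codas are permitted; onsets are limited to one consonant).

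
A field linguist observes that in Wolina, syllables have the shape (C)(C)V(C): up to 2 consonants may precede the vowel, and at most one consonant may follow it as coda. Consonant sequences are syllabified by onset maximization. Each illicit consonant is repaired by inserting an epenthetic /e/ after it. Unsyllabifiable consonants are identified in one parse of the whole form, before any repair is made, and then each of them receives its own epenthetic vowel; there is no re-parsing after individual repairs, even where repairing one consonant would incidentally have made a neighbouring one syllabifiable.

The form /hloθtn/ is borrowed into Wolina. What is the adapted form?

The consonants /t/, /n/ cannot be parsed into a legal (C)(C)V(C) syllable (at most one coda consonant is licensed; onsets may contain at most 2 consonants).
Inserting the epenthetic vowel yields /t/ → /te/, /n/ → /ne/.

hloθtene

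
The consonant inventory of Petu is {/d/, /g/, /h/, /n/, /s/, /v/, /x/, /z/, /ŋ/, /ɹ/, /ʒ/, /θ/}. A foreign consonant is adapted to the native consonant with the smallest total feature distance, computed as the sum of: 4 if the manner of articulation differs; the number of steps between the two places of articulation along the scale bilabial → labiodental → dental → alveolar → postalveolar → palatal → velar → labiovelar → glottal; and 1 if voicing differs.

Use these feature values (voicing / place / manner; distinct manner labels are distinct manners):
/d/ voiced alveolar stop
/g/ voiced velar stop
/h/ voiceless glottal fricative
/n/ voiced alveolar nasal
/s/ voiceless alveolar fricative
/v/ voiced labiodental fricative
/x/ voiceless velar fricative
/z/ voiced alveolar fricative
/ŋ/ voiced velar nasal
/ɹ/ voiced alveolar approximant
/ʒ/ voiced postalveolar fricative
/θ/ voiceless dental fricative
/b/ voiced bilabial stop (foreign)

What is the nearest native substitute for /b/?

d

/d/ is closest: same manner (stop), place distance 3 (bilabial→alveolar), same voicing; total 3. Next closest is /v/ at distance 5.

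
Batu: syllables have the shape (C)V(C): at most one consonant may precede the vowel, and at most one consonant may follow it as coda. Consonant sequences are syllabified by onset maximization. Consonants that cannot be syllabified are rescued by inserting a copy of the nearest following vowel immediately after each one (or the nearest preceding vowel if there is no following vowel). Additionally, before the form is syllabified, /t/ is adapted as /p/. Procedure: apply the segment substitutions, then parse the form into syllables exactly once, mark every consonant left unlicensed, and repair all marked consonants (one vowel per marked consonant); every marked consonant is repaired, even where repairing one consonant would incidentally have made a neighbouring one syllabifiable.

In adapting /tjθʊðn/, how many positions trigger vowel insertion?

3

After substitution the input is /pjθʊðn/.
The unsyllabifiable consonants are /p/, /j/, /n/; each receives one epenthetic vowel.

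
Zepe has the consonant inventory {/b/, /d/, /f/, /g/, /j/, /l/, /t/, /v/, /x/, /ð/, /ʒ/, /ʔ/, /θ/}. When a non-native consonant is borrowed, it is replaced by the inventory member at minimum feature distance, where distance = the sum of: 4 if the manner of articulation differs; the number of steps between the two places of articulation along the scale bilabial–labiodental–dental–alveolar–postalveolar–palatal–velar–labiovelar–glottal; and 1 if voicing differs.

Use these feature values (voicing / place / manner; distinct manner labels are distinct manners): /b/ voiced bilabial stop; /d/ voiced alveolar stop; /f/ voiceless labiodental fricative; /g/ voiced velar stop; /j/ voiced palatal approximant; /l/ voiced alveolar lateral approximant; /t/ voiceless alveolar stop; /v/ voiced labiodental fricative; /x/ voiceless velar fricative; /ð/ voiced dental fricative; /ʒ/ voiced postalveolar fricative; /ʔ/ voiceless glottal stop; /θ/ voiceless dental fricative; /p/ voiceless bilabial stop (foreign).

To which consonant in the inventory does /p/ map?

b

/b/ is closest: same manner (stop), place distance 0 (bilabial→bilabial), voicing differs (+1); total 1. Next closest is /t/ at distance 3.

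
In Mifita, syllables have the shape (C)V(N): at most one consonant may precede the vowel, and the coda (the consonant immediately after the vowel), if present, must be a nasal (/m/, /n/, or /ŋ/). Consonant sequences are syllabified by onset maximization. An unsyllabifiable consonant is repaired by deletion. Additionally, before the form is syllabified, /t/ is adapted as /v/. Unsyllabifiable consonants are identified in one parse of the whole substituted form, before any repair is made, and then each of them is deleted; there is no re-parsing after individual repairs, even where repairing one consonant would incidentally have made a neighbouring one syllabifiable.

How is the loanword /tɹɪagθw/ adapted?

Substitution: /t/ → /v/, giving /vɹɪagθw/.
The consonants /v/, /g/, /θ/, /w/ cannot be parsed into a legal (C)V(N) syllable (only a nasal (/m/, /n/, or /ŋ/) is licensed in coda position; onsets are limited to one consonant).
Deletion applies to /v/, /g/, /θ/, /w/.

ɹɪa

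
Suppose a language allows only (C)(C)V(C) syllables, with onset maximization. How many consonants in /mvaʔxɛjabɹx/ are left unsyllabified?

2

Syllabifying with onset maximization leaves /ɹ/, /x/ stranded (at most one coda consonant is licensed; onsets may contain at most 2 consonants).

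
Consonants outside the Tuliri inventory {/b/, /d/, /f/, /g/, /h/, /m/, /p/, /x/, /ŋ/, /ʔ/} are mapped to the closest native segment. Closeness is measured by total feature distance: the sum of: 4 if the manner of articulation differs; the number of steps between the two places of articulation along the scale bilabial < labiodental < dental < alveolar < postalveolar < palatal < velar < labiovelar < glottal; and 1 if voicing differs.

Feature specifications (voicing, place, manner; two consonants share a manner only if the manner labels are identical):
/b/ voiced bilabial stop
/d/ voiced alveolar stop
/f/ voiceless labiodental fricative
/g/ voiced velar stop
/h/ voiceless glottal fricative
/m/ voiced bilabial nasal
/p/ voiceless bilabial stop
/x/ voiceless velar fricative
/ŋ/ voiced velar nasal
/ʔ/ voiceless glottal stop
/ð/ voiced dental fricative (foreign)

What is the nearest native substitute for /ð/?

/f/ is closest: same manner (fricative), place distance 1 (dental→labiodental), voicing differs (+1); total 2. Next closest is /d/ at distance 5.

f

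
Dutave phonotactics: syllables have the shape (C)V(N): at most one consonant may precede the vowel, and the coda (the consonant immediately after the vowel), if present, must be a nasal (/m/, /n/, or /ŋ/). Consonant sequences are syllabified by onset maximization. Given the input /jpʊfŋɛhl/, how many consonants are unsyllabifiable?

4

Under (C)V(N), the unsyllabifiable consonants are /j/, /f/, /h/, /l/ (only a nasal (/m/, /n/, or /ŋ/) is licensed in coda position; onsets are limited to one consonant).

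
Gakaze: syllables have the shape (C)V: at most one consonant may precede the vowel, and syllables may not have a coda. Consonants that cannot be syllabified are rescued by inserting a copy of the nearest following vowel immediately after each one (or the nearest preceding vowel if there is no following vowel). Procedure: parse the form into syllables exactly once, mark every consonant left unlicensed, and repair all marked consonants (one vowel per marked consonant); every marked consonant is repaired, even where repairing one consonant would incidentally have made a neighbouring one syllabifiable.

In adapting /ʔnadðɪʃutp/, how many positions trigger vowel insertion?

The unsyllabifiable consonants are /ʔ/, /d/, /t/, /p/; each receives one epenthetic vowel.

4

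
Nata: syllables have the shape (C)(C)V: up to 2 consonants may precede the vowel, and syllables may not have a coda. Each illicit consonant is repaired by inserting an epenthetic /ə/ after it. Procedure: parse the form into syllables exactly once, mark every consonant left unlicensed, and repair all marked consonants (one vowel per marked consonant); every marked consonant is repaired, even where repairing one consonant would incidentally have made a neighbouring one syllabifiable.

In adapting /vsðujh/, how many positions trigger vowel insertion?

3

The unsyllabifiable consonants are /v/, /j/, /h/; each receives one epenthetic vowel.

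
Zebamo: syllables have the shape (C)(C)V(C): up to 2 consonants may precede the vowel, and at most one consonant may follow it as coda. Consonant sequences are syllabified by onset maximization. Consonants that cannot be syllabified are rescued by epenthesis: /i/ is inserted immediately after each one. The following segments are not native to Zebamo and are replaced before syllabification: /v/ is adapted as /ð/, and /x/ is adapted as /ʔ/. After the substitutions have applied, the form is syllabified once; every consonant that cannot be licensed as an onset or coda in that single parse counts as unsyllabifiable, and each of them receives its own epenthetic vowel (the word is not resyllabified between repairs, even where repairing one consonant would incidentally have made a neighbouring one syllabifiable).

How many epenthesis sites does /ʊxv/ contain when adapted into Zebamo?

After substitution the input is /ʊʔð/.
The unsyllabifiable consonants are /ð/; each receives one epenthetic vowel.

1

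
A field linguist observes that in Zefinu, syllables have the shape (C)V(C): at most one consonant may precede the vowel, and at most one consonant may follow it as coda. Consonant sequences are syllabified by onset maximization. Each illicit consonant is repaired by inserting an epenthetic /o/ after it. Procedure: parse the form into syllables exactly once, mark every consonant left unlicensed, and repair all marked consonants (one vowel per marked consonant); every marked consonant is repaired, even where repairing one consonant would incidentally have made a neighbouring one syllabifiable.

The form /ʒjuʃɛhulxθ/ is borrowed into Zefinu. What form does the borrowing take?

ʒojuʃɛhulxoθo

Syllabifying with onset maximization leaves /ʒ/, /x/, /θ/ stranded (at most one coda consonant is licensed; onsets are limited to one consonant).
Each unlicensed consonant becomes the onset of a new syllable: /ʒ/ → /ʒo/, /x/ → /xo/, /θ/ → /θo/.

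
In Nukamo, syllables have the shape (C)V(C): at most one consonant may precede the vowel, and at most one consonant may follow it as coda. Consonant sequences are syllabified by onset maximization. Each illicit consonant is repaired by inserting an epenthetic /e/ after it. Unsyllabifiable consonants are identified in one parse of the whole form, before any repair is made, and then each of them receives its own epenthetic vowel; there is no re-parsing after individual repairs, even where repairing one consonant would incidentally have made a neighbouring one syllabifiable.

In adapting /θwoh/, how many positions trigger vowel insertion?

1

The unsyllabifiable consonants are /θ/; each receives one epenthetic vowel.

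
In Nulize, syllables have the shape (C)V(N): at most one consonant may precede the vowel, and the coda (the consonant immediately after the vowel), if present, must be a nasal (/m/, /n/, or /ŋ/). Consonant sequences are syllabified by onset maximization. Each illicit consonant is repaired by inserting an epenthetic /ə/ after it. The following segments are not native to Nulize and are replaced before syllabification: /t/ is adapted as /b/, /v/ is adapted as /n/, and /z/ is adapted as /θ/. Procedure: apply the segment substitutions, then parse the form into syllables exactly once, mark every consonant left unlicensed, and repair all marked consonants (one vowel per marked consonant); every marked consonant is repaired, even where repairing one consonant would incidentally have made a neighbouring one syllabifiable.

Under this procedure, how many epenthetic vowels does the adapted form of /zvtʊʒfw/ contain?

After substitution the input is /θnbʊʒfw/.
The unsyllabifiable consonants are /θ/, /n/, /ʒ/, /f/, /w/; each receives one epenthetic vowel.

5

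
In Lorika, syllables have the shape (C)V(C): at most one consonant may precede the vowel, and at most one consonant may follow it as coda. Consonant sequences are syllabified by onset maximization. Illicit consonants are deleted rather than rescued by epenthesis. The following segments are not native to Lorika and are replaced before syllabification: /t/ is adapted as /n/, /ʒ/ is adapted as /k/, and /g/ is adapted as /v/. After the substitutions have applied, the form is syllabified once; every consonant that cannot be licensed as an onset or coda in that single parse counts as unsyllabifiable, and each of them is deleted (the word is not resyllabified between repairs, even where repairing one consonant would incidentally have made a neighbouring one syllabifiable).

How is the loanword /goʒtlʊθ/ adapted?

Substitution: /g/ → /v/, /ʒ/ → /k/, /t/ → /n/, giving /voknlʊθ/.
Syllabifying with onset maximization leaves /n/ stranded (at most one coda consonant is licensed; onsets are limited to one consonant).
Deletion applies to /n/.

voklʊθ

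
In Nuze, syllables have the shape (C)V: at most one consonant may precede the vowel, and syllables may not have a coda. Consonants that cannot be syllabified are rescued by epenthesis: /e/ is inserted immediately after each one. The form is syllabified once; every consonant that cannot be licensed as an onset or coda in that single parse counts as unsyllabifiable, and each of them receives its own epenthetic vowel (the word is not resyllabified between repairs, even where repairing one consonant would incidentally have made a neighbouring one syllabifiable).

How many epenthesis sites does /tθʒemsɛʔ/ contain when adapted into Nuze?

The unsyllabifiable consonants are /t/, /θ/, /m/, /ʔ/; each receives one epenthetic vowel.

4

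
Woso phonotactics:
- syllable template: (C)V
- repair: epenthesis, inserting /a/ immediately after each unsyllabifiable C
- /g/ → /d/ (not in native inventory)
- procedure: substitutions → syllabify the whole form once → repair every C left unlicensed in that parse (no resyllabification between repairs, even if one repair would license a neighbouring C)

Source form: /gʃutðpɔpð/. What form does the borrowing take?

daʃutaðapɔpaða

Substitution: /g/ → /d/, giving /dʃutðpɔpð/.
The consonants /d/, /t/, /ð/, /p/, /ð/ cannot be parsed into a legal (C)V syllable (no codas are permitted; onsets are limited to one consonant).
Epenthesis after each stranded consonant: /d/ → /da/, /t/ → /ta/, /ð/ → /ða/, /p/ → /pa/, /ð/ → /ða/.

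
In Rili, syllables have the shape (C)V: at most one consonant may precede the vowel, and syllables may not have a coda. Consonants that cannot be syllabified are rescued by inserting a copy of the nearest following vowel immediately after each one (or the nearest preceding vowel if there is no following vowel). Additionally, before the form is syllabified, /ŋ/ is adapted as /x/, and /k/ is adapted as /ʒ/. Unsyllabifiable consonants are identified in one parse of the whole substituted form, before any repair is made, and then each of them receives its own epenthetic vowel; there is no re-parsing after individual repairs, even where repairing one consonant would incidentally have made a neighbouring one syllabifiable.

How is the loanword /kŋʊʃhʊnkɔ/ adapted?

ʒʊxʊʃʊhʊnɔʒɔ

Substitution: /k/ → /ʒ/, /ŋ/ → /x/, giving /ʒxʊʃhʊnʒɔ/.
The consonants /ʒ/, /ʃ/, /n/ cannot be parsed into a legal (C)V syllable (no codas are permitted; onsets are limited to one consonant).
Epenthesis after each stranded consonant: /ʒ/ → /ʒʊ/, /ʃ/ → /ʃʊ/, /n/ → /nɔ/.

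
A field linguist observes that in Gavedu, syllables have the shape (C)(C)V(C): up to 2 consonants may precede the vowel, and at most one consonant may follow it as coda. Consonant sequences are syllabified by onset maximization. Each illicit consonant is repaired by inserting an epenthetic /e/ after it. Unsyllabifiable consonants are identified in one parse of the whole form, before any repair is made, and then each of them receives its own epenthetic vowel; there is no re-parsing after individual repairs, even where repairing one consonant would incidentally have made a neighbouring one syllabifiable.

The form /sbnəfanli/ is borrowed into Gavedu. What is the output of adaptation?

sebnəfanli

Under (C)(C)V(C), the unsyllabifiable consonants are /s/ (at most one coda consonant is licensed; onsets may contain at most 2 consonants).
Epenthesis after each stranded consonant: /s/ → /se/.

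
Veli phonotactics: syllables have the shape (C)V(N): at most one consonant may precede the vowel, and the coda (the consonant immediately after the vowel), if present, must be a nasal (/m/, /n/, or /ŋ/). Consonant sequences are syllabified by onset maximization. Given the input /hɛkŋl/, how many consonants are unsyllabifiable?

3

Syllabifying with onset maximization leaves /k/, /ŋ/, /l/ stranded (only a nasal (/m/, /n/, or /ŋ/) is licensed in coda position; onsets are limited to one consonant).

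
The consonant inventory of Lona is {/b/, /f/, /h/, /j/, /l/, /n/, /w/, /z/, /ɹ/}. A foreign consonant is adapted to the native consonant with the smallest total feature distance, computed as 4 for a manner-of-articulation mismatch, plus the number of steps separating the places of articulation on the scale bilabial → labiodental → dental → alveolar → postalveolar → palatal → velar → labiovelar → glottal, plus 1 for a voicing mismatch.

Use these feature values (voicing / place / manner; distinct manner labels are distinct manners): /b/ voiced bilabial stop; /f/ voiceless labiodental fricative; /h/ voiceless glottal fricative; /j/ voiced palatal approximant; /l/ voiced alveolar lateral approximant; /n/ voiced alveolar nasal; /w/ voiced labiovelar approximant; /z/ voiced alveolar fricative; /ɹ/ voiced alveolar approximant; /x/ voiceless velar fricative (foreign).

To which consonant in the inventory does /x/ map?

h

/h/ is closest: same manner (fricative), place distance 2 (velar→glottal), same voicing; total 2. Next closest is /z/ at distance 4.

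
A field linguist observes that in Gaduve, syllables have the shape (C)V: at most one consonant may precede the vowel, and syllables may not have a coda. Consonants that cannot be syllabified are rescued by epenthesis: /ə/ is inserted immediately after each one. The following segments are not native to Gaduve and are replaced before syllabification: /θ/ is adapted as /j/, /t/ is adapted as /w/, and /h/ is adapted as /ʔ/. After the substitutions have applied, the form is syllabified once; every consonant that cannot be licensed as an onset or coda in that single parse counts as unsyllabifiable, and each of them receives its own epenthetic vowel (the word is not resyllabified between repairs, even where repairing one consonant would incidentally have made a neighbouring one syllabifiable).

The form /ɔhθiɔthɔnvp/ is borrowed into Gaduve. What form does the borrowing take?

Substitution: /h/ → /ʔ/, /θ/ → /j/, /t/ → /w/, giving /ɔʔjiɔwʔɔnvp/.
The consonants /ʔ/, /w/, /n/, /v/, /p/ cannot be parsed into a legal (C)V syllable (no codas are permitted; onsets are limited to one consonant).
Inserting the epenthetic vowel yields /ʔ/ → /ʔə/, /w/ → /wə/, /n/ → /nə/, /v/ → /və/, /p/ → /pə/.

ɔʔəjiɔwəʔɔnəvəpə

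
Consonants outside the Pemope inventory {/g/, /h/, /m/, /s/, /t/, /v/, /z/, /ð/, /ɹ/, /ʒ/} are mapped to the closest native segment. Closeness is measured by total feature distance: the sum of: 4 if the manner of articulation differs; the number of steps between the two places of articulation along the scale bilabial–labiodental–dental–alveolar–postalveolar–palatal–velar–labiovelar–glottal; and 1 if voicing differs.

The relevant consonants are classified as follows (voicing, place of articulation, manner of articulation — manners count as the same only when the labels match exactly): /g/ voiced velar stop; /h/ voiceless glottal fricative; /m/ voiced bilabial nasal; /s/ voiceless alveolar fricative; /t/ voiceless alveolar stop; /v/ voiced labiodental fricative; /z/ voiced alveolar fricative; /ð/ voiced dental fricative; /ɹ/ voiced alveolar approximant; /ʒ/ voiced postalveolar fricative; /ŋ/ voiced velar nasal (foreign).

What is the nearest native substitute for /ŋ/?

/g/ is closest: manner differs (nasal→stop, +4), place distance 0 (velar→velar), same voicing; total 4. Next closest is /m/ at distance 6.

g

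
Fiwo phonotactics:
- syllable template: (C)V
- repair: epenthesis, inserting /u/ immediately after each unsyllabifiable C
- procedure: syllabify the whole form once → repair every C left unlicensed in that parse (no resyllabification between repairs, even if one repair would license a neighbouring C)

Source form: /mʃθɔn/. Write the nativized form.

muʃuθɔnu

Syllabifying with onset maximization leaves /m/, /ʃ/, /n/ stranded (no codas are permitted; onsets are limited to one consonant).
Inserting the epenthetic vowel yields /m/ → /mu/, /ʃ/ → /ʃu/, /n/ → /nu/.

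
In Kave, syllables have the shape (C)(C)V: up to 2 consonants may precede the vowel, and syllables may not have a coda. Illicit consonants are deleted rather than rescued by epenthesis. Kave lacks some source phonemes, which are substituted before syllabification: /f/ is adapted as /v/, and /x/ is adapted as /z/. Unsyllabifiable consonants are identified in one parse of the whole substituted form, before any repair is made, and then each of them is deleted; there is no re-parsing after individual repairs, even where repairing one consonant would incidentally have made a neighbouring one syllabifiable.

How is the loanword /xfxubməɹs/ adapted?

vzubmə

Substitution: /x/ → /z/, /f/ → /v/, giving /zvzubməɹs/.
The consonants /z/, /ɹ/, /s/ cannot be parsed into a legal (C)(C)V syllable (no codas are permitted; onsets may contain at most 2 consonants).
Deleting the stranded consonants removes /z/, /ɹ/, /s/.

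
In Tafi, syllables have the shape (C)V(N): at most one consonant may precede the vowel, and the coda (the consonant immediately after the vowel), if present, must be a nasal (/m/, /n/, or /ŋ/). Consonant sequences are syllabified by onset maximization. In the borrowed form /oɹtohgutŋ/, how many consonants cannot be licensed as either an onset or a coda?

4

The consonants /ɹ/, /h/, /t/, /ŋ/ cannot be parsed into a legal (C)V(N) syllable (only a nasal (/m/, /n/, or /ŋ/) is licensed in coda position; onsets are limited to one consonant).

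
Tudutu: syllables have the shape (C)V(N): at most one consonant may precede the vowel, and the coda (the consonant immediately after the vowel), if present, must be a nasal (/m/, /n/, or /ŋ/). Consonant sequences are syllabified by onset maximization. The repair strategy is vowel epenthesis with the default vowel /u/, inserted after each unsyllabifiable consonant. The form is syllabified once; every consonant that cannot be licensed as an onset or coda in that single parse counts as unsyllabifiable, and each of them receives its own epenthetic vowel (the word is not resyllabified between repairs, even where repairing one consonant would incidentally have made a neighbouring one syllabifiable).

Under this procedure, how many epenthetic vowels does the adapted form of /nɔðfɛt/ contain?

2

The unsyllabifiable consonants are /ð/, /t/; each receives one epenthetic vowel.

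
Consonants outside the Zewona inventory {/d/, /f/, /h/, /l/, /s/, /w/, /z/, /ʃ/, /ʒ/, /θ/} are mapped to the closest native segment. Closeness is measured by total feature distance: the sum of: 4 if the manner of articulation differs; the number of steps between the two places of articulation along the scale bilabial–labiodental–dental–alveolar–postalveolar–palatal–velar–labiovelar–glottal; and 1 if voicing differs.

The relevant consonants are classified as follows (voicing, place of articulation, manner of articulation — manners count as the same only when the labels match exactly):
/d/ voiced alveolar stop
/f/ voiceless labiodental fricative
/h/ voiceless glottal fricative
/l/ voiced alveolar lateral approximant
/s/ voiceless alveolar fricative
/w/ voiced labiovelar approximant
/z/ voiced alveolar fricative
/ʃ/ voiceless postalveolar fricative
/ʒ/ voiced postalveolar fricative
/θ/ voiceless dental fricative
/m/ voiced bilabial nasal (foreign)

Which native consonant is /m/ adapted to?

f

/f/ is closest: manner differs (nasal→fricative, +4), place distance 1 (bilabial→labiodental), voicing differs (+1); total 6. Next closest is /d/ at distance 7.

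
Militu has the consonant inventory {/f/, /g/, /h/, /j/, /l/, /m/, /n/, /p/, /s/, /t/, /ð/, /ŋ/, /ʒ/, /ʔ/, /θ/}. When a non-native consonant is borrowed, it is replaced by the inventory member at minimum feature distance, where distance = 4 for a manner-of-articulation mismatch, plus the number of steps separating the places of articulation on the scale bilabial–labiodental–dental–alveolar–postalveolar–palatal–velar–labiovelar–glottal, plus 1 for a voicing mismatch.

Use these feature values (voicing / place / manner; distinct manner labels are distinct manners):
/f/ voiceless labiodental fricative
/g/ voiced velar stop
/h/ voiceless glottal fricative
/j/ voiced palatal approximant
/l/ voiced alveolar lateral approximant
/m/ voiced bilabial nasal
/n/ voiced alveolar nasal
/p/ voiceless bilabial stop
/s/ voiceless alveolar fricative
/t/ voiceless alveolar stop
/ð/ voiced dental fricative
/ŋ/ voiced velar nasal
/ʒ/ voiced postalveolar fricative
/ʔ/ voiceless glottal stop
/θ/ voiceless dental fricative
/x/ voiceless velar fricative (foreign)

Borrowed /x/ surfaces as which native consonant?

h

/h/ is closest: same manner (fricative), place distance 2 (velar→glottal), same voicing; total 2. Next closest is /s/ at distance 3.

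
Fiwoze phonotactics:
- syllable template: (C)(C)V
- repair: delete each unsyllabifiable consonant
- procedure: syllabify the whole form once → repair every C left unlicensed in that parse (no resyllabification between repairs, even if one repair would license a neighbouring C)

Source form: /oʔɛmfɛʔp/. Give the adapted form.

Syllabifying with onset maximization leaves /ʔ/, /p/ stranded (no codas are permitted; onsets may contain at most 2 consonants).
Each unlicensed consonant is deleted: /ʔ/, /p/.

oʔɛmfɛ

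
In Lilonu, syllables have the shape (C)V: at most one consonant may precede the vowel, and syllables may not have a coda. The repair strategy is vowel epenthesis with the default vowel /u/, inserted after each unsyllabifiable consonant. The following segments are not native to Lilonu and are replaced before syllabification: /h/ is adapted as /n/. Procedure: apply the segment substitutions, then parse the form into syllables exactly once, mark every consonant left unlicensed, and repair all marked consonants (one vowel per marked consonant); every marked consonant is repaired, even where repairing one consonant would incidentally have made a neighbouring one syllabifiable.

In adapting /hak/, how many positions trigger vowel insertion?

1

After substitution the input is /nak/.
The unsyllabifiable consonants are /k/; each receives one epenthetic vowel.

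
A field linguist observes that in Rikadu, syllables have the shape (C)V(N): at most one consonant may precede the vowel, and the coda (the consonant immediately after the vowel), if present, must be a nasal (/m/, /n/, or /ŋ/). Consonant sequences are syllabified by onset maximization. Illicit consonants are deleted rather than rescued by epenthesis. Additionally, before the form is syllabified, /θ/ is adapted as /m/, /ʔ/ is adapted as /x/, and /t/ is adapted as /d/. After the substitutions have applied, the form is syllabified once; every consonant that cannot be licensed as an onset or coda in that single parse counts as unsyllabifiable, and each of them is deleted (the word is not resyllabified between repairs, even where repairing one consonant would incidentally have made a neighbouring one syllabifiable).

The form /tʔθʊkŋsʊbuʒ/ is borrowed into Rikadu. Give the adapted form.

Substitution: /t/ → /d/, /ʔ/ → /x/, /θ/ → /m/, giving /dxmʊkŋsʊbuʒ/.
Under (C)V(N), the unsyllabifiable consonants are /d/, /x/, /k/, /ŋ/, /ʒ/ (only a nasal (/m/, /n/, or /ŋ/) is licensed in coda position; onsets are limited to one consonant).
Each unlicensed consonant is deleted: /d/, /x/, /k/, /ŋ/, /ʒ/.

mʊsʊbu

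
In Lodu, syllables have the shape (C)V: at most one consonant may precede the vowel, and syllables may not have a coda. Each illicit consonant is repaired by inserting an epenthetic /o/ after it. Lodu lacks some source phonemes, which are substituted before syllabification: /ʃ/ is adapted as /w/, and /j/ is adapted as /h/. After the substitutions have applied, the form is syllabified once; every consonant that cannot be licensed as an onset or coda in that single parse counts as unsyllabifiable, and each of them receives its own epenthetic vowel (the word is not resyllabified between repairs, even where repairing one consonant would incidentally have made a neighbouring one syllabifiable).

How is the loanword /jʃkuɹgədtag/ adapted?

howokuɹogədotago

Substitution: /j/ → /h/, /ʃ/ → /w/, giving /hwkuɹgədtag/.
Under (C)V, the unsyllabifiable consonants are /h/, /w/, /ɹ/, /d/, /g/ (no codas are permitted; onsets are limited to one consonant).
Each unlicensed consonant becomes the onset of a new syllable: /h/ → /ho/, /w/ → /wo/, /ɹ/ → /ɹo/, /d/ → /do/, /g/ → /go/.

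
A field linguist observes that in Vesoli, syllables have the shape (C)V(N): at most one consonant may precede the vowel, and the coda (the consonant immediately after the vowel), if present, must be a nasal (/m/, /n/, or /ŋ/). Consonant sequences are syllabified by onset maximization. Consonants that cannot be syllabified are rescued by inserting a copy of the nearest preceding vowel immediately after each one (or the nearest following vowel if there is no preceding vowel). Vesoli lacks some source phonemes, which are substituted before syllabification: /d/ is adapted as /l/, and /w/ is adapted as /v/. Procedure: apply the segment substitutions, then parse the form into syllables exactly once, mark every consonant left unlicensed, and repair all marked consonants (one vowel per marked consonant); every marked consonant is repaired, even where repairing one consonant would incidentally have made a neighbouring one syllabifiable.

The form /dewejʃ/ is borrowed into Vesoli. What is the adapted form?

levejeʃe

Substitution: /d/ → /l/, /w/ → /v/, giving /levejʃ/.
The consonants /j/, /ʃ/ cannot be parsed into a legal (C)V(N) syllable (only a nasal (/m/, /n/, or /ŋ/) is licensed in coda position; onsets are limited to one consonant).
Epenthesis after each stranded consonant: /j/ → /je/, /ʃ/ → /ʃe/.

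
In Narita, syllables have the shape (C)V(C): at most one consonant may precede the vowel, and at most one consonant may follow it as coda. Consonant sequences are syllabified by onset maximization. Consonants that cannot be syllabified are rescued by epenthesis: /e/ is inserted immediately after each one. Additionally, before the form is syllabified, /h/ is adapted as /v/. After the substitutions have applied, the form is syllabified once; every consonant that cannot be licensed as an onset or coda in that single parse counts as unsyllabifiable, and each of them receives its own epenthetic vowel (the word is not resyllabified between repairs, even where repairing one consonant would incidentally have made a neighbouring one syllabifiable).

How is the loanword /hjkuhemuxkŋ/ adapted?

Substitution: /h/ → /v/, giving /vjkuvemuxkŋ/.
Syllabifying with onset maximization leaves /v/, /j/, /k/, /ŋ/ stranded (at most one coda consonant is licensed; onsets are limited to one consonant).
Inserting the epenthetic vowel yields /v/ → /ve/, /j/ → /je/, /k/ → /ke/, /ŋ/ → /ŋe/.

vejekuvemuxkeŋe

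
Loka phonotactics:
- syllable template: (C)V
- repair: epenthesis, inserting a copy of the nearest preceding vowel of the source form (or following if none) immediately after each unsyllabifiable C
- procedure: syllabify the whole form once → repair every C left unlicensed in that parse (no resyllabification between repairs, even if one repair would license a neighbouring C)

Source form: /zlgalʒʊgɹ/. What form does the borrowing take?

Syllabifying with onset maximization leaves /z/, /l/, /l/, /g/, /ɹ/ stranded (no codas are permitted; onsets are limited to one consonant).
Each unlicensed consonant becomes the onset of a new syllable: /z/ → /za/, /l/ → /la/, /l/ → /la/, /g/ → /gʊ/, /ɹ/ → /ɹʊ/.

zalagalaʒʊgʊɹʊ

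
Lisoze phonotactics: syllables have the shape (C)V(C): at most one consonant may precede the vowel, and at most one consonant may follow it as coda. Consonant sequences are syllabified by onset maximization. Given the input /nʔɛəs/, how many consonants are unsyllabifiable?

1

Under (C)V(C), the unsyllabifiable consonants are /n/ (at most one coda consonant is licensed; onsets are limited to one consonant).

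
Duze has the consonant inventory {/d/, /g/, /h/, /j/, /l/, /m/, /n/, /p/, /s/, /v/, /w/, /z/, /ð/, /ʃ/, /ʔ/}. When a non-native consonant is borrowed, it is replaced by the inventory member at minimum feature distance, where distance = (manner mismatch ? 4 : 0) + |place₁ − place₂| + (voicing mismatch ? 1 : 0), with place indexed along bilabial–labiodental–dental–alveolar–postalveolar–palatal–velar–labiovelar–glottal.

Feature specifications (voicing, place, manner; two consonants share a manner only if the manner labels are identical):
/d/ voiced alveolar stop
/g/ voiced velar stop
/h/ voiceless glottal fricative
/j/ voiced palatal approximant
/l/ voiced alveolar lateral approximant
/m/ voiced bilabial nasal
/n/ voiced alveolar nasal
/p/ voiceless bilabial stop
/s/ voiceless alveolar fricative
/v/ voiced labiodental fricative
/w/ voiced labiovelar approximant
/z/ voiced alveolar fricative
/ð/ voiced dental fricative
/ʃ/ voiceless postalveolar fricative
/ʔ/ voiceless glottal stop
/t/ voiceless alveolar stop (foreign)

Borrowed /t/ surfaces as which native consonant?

d

/d/ is closest: same manner (stop), place distance 0 (alveolar→alveolar), voicing differs (+1); total 1. Next closest is /p/ at distance 3.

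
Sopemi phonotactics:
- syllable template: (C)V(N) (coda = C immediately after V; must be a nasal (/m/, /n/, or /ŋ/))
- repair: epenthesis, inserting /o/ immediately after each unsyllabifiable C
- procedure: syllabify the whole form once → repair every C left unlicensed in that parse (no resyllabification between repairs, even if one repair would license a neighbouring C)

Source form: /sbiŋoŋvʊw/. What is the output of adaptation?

sobiŋoŋvʊwo

The consonants /s/, /w/ cannot be parsed into a legal (C)V(N) syllable (only a nasal (/m/, /n/, or /ŋ/) is licensed in coda position; onsets are limited to one consonant).
Inserting the epenthetic vowel yields /s/ → /so/, /w/ → /wo/.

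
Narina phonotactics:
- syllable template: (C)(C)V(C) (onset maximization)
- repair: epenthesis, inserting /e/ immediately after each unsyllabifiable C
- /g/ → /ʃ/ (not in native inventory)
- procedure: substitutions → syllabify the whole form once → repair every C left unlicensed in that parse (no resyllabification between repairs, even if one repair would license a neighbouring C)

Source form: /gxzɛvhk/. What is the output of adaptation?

Substitution: /g/ → /ʃ/, giving /ʃxzɛvhk/.
Syllabifying with onset maximization leaves /ʃ/, /h/, /k/ stranded (at most one coda consonant is licensed; onsets may contain at most 2 consonants).
Epenthesis after each stranded consonant: /ʃ/ → /ʃe/, /h/ → /he/, /k/ → /ke/.

ʃexzɛvheke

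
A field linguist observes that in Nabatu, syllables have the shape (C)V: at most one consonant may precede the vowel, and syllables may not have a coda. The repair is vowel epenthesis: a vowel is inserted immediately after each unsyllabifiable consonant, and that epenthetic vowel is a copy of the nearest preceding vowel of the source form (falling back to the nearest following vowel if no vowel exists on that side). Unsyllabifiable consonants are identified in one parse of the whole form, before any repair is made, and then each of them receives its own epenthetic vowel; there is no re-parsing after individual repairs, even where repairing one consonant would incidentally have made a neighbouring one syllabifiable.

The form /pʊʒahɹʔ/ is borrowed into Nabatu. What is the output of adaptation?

The consonants /h/, /ɹ/, /ʔ/ cannot be parsed into a legal (C)V syllable (no codas are permitted; onsets are limited to one consonant).
Inserting the epenthetic vowel yields /h/ → /ha/, /ɹ/ → /ɹa/, /ʔ/ → /ʔa/.

pʊʒahaɹaʔa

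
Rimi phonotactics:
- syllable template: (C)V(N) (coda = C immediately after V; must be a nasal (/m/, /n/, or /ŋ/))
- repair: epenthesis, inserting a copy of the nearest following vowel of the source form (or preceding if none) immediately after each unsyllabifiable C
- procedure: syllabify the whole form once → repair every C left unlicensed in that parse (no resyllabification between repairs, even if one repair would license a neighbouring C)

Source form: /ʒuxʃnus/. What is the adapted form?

Under (C)V(N), the unsyllabifiable consonants are /x/, /ʃ/, /s/ (only a nasal (/m/, /n/, or /ŋ/) is licensed in coda position; onsets are limited to one consonant).
Each unlicensed consonant becomes the onset of a new syllable: /x/ → /xu/, /ʃ/ → /ʃu/, /s/ → /su/.

ʒuxuʃunusu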